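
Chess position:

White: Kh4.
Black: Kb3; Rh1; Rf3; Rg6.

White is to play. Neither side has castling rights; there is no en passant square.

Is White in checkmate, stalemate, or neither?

checkmate

White to move; white king on h4.
In check: yes, from the black rook on h1.
King squares — g3: attacked by Rf3; h3: attacked by Rh1; g4: attacked by Rg6; g5: attacked by Rg6; h5: attacked by Rh1.
Legal moves for White: none.
In check with no legal moves → checkmate.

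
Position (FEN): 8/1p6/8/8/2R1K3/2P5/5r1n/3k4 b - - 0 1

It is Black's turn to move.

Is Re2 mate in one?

no

After Re2: white king on e4; in check: yes, from the black rook on e2.
White has 5 legal replies: Kf5, Kd5, Kf4, Kd4, Kd3.
In check but a legal move exists → not checkmate.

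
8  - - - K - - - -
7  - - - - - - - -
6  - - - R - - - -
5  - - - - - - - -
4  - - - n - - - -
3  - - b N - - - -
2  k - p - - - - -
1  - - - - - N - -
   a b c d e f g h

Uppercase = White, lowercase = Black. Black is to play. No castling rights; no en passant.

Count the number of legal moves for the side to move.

21

Black to move; king on a2.
In check: no.
Legal moves: Ne6+, Nc6+, Nf5, Nb5, Nf3, Nb3, Ne2, Ba5+, Bb4, Bd2, Bb2, Be1, Ba1, Kb3, Ka3, Kb1, Ka1, c1=Q, c1=R, c1=B, c1=N.
Count: 21.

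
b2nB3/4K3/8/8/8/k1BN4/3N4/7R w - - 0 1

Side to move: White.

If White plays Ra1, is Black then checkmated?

After Ra1: black king on a3; in check: yes, from the white rook on a1.
King squares — a2: attacked by Ra1; b2: attacked by Bc3; b3: attacked by Nd2; a4: attacked by Ra1; b4: attacked by Bc3.
Black has no legal moves → checkmate.

yes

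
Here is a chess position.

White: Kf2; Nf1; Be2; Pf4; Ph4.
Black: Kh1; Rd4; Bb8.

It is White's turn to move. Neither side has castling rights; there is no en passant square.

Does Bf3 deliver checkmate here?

yes

After Bf3: black king on h1; in check: yes, from the white bishop on f3.
King squares — g1: attacked by Kf2; g2: attacked by Kf2; h2: attacked by Nf1.
Black has no legal moves → checkmate.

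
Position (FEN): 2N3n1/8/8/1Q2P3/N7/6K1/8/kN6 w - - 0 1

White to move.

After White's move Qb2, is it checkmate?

After Qb2: black king on a1; in check: yes, from the white queen on b2.
King squares — b1: attacked by Qb2; a2: attacked by Qb2; b2: attacked by Na4.
Black has no legal moves → checkmate.

yes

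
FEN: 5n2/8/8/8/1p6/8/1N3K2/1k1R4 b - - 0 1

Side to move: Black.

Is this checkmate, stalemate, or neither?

Black to move; black king on b1.
In check: yes, from the white rook on d1.
King squares — a1: attacked by Rd1; c1: attacked by Rd1; a2: available; b2: available; c2: available.
Legal moves for Black: Kc2, Kxb2, Ka2.
Black is in check but has 3 legal moves → neither.

neither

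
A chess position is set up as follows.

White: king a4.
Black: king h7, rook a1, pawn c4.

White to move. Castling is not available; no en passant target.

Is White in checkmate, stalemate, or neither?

neither

White to move; white king on a4.
In check: yes, from the black rook on a1.
King squares — a3: attacked by Ra1; b3: attacked by Pc4; b4: available; a5: attacked by Ra1; b5: available.
Legal moves for White: Kb5, Kb4.
White is in check but has 2 legal moves → neither.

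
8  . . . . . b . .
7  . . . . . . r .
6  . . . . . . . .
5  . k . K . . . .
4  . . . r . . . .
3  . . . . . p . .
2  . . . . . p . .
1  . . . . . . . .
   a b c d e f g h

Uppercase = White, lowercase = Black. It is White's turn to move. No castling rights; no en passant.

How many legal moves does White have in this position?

3

White to move; king on d5.
In check: yes, from the black rook on d4.
Legal moves: Ke6, Ke5, Kxd4.
Count: 3.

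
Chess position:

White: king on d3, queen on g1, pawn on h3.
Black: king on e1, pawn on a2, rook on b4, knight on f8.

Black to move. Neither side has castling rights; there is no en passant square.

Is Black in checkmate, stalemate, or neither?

checkmate

Black to move; black king on e1.
In check: yes, from the white queen on g1.
King squares — d1: attacked by Qg1; f1: attacked by Qg1; d2: attacked by Kd3; e2: attacked by Kd3; f2: attacked by Qg1.
Legal moves for Black: none.
In check with no legal moves → checkmate.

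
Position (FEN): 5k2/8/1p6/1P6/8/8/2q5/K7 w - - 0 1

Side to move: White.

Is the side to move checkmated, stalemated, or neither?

White to move; white king on a1.
In check: no.
King squares — b1: attacked by Qc2; a2: attacked by Qc2; b2: attacked by Qc2.
Legal moves for White: none.
Not in check and no legal moves → stalemate.

stalemate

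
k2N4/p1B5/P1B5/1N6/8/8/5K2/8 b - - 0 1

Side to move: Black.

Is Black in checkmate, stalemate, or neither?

Black to move; black king on a8.
In check: yes, from the white bishop on c6.
King squares — a7: own pawn; b7: attacked by Pa6; b8: attacked by Bc7.
Legal moves for Black: none.
In check with no legal moves → checkmate.

checkmate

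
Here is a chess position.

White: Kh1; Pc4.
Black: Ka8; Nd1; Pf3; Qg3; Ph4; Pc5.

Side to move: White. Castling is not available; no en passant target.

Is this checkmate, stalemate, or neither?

stalemate

White to move; white king on h1.
In check: no.
King squares — g1: attacked by Qg3; g2: attacked by Pf3; h2: attacked by Qg3.
Legal moves for White: none.
Not in check and no legal moves → stalemate.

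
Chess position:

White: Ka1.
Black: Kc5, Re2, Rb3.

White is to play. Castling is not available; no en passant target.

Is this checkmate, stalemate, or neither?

stalemate

White to move; white king on a1.
In check: no.
King squares — b1: attacked by Rb3; a2: attacked by Re2; b2: attacked by Re2.
Legal moves for White: none.
Not in check and no legal moves → stalemate.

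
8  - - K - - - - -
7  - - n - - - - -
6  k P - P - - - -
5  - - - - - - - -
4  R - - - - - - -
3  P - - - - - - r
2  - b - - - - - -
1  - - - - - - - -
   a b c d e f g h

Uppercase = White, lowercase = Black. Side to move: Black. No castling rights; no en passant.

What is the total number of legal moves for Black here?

2

Black to move; king on a6.
In check: yes, from the white rook on a4.
Legal moves: Kxb6, Kb5.
Count: 2.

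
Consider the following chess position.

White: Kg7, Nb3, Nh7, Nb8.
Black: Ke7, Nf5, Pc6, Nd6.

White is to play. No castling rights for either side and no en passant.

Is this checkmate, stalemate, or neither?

White to move; white king on g7.
In check: yes, from the black knight on f5.
Legal moves for White: Kh8, Kg8, Kg6.
White is in check but has 3 legal moves → neither.

neither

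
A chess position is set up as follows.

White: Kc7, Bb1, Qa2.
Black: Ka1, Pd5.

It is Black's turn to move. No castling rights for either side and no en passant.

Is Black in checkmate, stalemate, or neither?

checkmate

Black to move; black king on a1.
In check: yes, from the white queen on a2.
King squares — b1: attacked by Qa2; a2: attacked by Bb1; b2: attacked by Qa2.
Legal moves for Black: none.
In check with no legal moves → checkmate.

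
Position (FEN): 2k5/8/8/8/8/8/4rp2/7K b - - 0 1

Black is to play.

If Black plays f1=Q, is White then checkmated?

yes

After f1=Q: white king on h1; in check: yes, from the black queen on f1.
King squares — g1: attacked by Qf1; g2: attacked by Qf1; h2: attacked by Re2.
White has no legal moves → checkmate.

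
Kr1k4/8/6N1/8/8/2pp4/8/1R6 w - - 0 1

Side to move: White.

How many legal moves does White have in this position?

3

White to move; king on a8.
In check: yes, from the black rook on b8.
Legal moves: Kxb8, Ka7, Rxb8+.
Count: 3.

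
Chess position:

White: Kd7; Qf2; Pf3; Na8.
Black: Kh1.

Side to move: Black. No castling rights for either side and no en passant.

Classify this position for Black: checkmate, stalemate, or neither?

Black to move; black king on h1.
In check: no.
King squares — g1: attacked by Qf2; g2: attacked by Qf2; h2: attacked by Qf2.
Legal moves for Black: none.
Not in check and no legal moves → stalemate.

stalemate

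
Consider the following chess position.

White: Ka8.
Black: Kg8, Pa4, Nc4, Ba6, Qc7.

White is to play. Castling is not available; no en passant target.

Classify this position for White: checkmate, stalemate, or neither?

stalemate

White to move; white king on a8.
In check: no.
King squares — a7: attacked by Qc7; b7: attacked by Ba6; b8: attacked by Qc7.
Legal moves for White: none.
Not in check and no legal moves → stalemate.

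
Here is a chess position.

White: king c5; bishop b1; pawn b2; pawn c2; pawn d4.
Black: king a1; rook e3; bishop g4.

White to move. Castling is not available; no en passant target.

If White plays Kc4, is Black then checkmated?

After Kc4: black king on a1; in check: no.
Black is not in check, so this cannot be checkmate.

no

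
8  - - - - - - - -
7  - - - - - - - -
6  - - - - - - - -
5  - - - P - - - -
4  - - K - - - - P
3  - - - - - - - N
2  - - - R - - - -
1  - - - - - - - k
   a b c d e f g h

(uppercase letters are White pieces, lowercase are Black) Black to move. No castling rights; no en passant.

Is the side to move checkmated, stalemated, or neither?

stalemate

Black to move; black king on h1.
In check: no.
King squares — g1: attacked by Nh3; g2: attacked by Rd2; h2: attacked by Rd2.
Legal moves for Black: none.
Not in check and no legal moves → stalemate.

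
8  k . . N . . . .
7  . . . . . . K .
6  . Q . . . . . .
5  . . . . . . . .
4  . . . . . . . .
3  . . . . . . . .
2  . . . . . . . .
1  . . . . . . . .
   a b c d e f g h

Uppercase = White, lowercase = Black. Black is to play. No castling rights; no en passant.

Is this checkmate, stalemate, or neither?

Black to move; black king on a8.
In check: no.
King squares — a7: attacked by Qb6; b7: attacked by Qb6; b8: attacked by Qb6.
Legal moves for Black: none.
Not in check and no legal moves → stalemate.

stalemate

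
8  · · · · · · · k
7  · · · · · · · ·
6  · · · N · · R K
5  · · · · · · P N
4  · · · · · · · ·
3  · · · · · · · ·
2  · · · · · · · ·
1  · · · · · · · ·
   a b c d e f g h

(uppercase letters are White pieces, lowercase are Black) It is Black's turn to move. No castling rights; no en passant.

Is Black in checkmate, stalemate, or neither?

Black to move; black king on h8.
In check: no.
King squares — g7: attacked by Nh5; h7: attacked by Kh6; g8: attacked by Rg6.
Legal moves for Black: none.
Not in check and no legal moves → stalemate.

stalemate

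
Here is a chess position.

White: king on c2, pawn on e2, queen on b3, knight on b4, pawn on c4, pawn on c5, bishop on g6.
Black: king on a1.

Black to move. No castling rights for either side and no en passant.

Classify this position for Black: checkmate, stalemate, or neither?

Black to move; black king on a1.
In check: no.
King squares — b1: attacked by Kc2; a2: attacked by Qb3; b2: attacked by Kc2.
Legal moves for Black: none.
Not in check and no legal moves → stalemate.

stalemate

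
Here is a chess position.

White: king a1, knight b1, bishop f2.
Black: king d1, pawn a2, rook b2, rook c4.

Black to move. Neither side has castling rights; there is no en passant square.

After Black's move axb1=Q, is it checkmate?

yes

After axb1=Q: white king on a1; in check: yes, from the black queen on b1.
King squares — b1: attacked by Rb2; a2: attacked by Qb1; b2: attacked by Qb1.
White has no legal moves → checkmate.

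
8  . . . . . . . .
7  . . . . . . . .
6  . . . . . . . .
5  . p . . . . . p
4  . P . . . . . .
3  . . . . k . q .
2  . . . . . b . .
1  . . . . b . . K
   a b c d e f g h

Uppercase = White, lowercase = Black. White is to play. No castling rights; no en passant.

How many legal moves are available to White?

0

White to move; king on h1.
In check: no.
Legal moves: none.
Count: 0.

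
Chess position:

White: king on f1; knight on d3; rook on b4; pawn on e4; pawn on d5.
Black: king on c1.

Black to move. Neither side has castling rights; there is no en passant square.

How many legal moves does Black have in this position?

Black to move; king on c1.
In check: yes, from the white knight on d3.
Legal moves: Kd2, Kc2, Kd1.
Count: 3.

3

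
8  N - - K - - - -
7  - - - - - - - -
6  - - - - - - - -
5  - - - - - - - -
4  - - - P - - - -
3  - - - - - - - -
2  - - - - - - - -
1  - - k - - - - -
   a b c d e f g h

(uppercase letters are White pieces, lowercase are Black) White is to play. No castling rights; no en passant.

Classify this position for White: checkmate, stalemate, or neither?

neither

White to move; white king on d8.
In check: no.
Legal moves for White: Ke8, Kc8, Ke7, Kd7, Kc7, Nc7, Nb6, d5.
White has 8 legal moves and is not in check → neither.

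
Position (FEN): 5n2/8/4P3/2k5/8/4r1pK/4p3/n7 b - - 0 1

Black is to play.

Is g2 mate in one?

After g2: white king on h3; in check: yes, from the black rook on e3.
White has 4 legal replies: Kh4, Kg4, Kh2, Kxg2.
In check but a legal move exists → not checkmate.

no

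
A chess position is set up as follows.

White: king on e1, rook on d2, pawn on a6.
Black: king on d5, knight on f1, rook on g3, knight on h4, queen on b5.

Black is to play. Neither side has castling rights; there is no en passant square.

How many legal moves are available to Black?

9

Black to move; king on d5.
In check: yes, from the white rook on d2.
Legal moves: Ke6, Kc6, Ke5, Kc5, Ke4, Kc4, Qd3, Rd3, Nxd2.
Count: 9.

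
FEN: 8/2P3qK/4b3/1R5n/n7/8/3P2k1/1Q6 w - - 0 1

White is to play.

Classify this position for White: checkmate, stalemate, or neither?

checkmate

White to move; white king on h7.
In check: yes, from the black queen on g7.
King squares — g6: attacked by Qg7; h6: attacked by Qg7; g7: attacked by Nh5; g8: attacked by Be6; h8: attacked by Qg7.
Legal moves for White: none.
In check with no legal moves → checkmate.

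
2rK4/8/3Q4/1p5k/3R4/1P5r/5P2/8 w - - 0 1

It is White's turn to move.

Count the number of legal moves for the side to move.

White to move; king on d8.
In check: yes, from the black rook on c8.
Legal moves: Kxc8, Ke7, Kd7.
Count: 3.

3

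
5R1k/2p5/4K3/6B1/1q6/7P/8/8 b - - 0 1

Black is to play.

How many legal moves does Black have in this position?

Black to move; king on h8.
In check: yes, from the white rook on f8.
Legal moves: Kh7, Kg7, Qxf8.
Count: 3.

3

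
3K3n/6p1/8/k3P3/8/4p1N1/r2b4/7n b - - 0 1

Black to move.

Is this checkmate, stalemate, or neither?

neither

Black to move; black king on a5.
In check: no.
Legal moves for Black include: Nf7+, Ng6, Kb6, Ka6, Kb5, Kb4, Ka4, Bb4, Bc3, Be1, Bc1, Ra4, Ra3, Rc2, Rb2, Ra1, Nxg3, Nf2, ... (list truncated; more exist).
Black has legal moves and is not in check → neither.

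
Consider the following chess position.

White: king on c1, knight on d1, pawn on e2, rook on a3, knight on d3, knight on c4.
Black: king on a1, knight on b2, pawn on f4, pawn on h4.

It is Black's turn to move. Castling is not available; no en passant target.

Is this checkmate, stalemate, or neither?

checkmate

Black to move; black king on a1.
In check: yes, from the white rook on a3.
King squares — b1: attacked by Kc1; a2: attacked by Ra3; b2: own knight.
Legal moves for Black: none.
In check with no legal moves → checkmate.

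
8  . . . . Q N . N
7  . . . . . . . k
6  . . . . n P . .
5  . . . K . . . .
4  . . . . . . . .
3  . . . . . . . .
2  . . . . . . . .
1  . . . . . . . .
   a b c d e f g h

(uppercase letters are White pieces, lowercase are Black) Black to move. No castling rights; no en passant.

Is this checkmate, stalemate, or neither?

Black to move; black king on h7.
In check: yes, from the white knight on f8.
King squares — g6: attacked by Qe8; h6: available; g7: attacked by Pf6; g8: available; h8: available.
Legal moves for Black: Kxh8, Kg8, Kh6, Nxf8.
Black is in check but has 4 legal moves → neither.

neither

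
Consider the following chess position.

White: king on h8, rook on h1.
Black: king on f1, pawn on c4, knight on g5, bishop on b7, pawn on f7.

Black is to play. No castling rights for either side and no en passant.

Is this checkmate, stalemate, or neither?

Black to move; black king on f1.
In check: yes, from the white rook on h1.
King squares — e1: attacked by Rh1; g1: attacked by Rh1; e2: available; f2: available; g2: available.
Legal moves for Black: Kg2, Kf2, Ke2, Bxh1.
Black is in check but has 4 legal moves → neither.

neither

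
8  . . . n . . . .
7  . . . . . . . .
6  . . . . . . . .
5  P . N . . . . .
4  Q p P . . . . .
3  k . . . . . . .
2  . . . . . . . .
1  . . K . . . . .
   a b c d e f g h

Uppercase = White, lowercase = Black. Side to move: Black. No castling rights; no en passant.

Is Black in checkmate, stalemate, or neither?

Black to move; black king on a3.
In check: yes, from the white queen on a4.
King squares — a2: attacked by Qa4; b2: attacked by Kc1; b3: attacked by Qa4; a4: attacked by Nc5; b4: own pawn.
Legal moves for Black: none.
In check with no legal moves → checkmate.

checkmate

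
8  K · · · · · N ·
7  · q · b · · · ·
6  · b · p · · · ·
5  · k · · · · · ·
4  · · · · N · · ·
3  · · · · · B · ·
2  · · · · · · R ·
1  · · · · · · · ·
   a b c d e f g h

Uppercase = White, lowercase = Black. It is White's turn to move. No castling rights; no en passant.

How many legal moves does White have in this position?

1

White to move; king on a8.
In check: yes, from the black queen on b7.
Legal moves: Kxb7.
Count: 1.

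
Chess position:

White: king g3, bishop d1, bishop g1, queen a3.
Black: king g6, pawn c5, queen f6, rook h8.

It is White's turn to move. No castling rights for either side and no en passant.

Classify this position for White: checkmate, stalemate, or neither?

neither

White to move; white king on g3.
In check: no.
Legal moves for White include: Kg4, Kg2, Qa8, Qa7, Qa6, Qxc5, Qa5, Qb4, Qa4, Qf3, Qe3, Qd3+, Qc3, Qb3, Qb2, Qa2, Qc1, Qa1, ... (list truncated; more exist).
White has legal moves and is not in check → neither.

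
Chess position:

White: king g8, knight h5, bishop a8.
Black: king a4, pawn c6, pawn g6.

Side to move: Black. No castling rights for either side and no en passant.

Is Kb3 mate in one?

After Kb3: white king on g8; in check: no.
White is not in check, so this cannot be checkmate.

no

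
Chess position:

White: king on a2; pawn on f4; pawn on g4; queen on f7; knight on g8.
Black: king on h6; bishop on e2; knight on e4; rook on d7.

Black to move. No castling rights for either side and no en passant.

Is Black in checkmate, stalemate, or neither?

Black to move; black king on h6.
In check: yes, from the white knight on g8.
King squares — g5: attacked by Pf4; h5: attacked by Pg4; g6: attacked by Qf7; g7: attacked by Qf7; h7: attacked by Qf7.
Legal moves for Black: none.
In check with no legal moves → checkmate.

checkmate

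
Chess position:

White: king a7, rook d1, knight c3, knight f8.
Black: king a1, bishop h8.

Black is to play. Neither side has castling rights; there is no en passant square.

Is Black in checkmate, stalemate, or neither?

neither

Black to move; black king on a1.
In check: yes, from the white rook on d1.
King squares — b1: attacked by Rd1; a2: attacked by Nc3; b2: available.
Legal moves for Black: Kb2.
Black is in check but has 1 legal move → neither.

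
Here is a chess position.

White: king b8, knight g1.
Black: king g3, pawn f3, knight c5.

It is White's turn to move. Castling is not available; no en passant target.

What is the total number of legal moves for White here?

7

White to move; king on b8.
In check: no.
Legal moves: Kc8, Ka8, Kc7, Ka7, Nh3, Nxf3, Ne2+.
Count: 7.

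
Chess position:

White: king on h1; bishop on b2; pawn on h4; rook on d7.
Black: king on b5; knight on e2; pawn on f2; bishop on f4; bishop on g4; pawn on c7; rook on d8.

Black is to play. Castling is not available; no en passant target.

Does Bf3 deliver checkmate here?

yes

After Bf3: white king on h1; in check: yes, from the black bishop on f3.
King squares — g1: attacked by Ne2; g2: attacked by Bf3; h2: attacked by Bf4.
White has no legal moves → checkmate.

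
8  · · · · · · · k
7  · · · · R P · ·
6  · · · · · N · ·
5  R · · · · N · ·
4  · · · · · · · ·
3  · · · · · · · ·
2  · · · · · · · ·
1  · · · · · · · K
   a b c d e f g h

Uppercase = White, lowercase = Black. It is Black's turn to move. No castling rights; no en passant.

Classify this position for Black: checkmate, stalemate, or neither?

stalemate

Black to move; black king on h8.
In check: no.
King squares — g7: attacked by Nf5; h7: attacked by Nf6; g8: attacked by Nf6.
Legal moves for Black: none.
Not in check and no legal moves → stalemate.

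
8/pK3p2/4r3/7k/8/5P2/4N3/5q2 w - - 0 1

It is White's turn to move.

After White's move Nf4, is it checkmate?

After Nf4: black king on h5; in check: yes, from the white knight on f4.
Black has 3 legal replies: Kh6, Kg5, Kh4.
In check but a legal move exists → not checkmate.

no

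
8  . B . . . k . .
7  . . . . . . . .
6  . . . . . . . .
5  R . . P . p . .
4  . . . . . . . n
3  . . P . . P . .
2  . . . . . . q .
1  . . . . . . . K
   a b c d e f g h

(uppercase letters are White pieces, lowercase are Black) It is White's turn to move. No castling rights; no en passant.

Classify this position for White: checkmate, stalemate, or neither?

checkmate

White to move; white king on h1.
In check: yes, from the black queen on g2.
King squares — g1: attacked by Qg2; g2: attacked by Nh4; h2: attacked by Qg2.
Legal moves for White: none.
In check with no legal moves → checkmate.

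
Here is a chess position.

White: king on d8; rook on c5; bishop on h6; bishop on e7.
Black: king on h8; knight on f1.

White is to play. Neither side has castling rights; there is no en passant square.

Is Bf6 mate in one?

After Bf6: black king on h8; in check: yes, from the white bishop on f6.
Black has 2 legal replies: Kg8, Kh7.
In check but a legal move exists → not checkmate.

no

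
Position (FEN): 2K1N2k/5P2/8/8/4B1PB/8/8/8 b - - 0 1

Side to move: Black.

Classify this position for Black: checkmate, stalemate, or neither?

Black to move; black king on h8.
In check: no.
King squares — g7: attacked by Ne8; h7: attacked by Be4; g8: attacked by Pf7.
Legal moves for Black: none.
Not in check and no legal moves → stalemate.

stalemate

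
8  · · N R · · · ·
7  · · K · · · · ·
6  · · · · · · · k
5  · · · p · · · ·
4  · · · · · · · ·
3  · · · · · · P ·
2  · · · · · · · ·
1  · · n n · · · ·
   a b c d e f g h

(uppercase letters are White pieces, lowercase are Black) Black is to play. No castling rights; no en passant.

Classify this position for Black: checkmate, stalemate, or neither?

Black to move; black king on h6.
In check: no.
Legal moves for Black: Kh7, Kg7, Kg6, Kh5, Kg5, Ne3, Nc3, Nf2, Nb2, Nd3, Nb3, Ne2, Na2, d4.
Black has 14 legal moves and is not in check → neither.

neither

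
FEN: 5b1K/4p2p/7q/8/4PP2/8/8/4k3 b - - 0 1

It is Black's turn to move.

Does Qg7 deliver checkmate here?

yes

After Qg7: white king on h8; in check: yes, from the black queen on g7.
King squares — g7: attacked by Bf8; h7: attacked by Qg7; g8: attacked by Qg7.
White has no legal moves → checkmate.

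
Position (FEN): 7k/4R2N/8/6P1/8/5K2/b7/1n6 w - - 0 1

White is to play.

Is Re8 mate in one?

no

After Re8: black king on h8; in check: yes, from the white rook on e8.
Black has 3 legal replies: Kxh7, Kg7, Bg8.
In check but a legal move exists → not checkmate.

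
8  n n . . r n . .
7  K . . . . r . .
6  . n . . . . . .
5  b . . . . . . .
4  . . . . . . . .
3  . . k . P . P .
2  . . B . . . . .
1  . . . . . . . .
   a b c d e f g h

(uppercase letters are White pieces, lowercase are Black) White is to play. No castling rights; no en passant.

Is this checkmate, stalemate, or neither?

White to move; white king on a7.
In check: yes, from the black rook on f7.
King squares — a6: attacked by Nb8; b6: attacked by Ba5; b7: attacked by Rf7; a8: attacked by Nb6; b8: attacked by Re8.
Legal moves for White: none.
In check with no legal moves → checkmate.

checkmate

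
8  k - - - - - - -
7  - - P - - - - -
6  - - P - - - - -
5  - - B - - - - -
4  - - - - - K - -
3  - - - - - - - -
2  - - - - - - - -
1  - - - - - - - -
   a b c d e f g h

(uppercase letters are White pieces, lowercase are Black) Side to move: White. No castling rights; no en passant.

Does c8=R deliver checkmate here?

After c8=R: black king on a8; in check: yes, from the white rook on c8.
King squares — a7: attacked by Bc5; b7: attacked by Pc6; b8: attacked by Rc8.
Black has no legal moves → checkmate.

yes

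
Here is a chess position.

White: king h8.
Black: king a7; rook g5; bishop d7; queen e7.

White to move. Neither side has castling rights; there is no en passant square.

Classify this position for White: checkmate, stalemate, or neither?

White to move; white king on h8.
In check: no.
King squares — g7: attacked by Rg5; h7: attacked by Qe7; g8: attacked by Rg5.
Legal moves for White: none.
Not in check and no legal moves → stalemate.

stalemate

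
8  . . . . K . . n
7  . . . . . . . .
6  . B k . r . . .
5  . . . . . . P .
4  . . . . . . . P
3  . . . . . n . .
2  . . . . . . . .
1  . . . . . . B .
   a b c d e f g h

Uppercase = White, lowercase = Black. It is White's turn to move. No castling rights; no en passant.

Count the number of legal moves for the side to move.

White to move; king on e8.
In check: yes, from the black rook on e6.
Legal moves: Kf8, Kd8.
Count: 2.

2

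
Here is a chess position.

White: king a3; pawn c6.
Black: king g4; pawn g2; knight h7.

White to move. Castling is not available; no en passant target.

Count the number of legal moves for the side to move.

6

White to move; king on a3.
In check: no.
Legal moves: Kb4, Ka4, Kb3, Kb2, Ka2, c7.
Count: 6.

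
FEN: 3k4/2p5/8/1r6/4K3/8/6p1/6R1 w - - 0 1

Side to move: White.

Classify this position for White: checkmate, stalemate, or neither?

White to move; white king on e4.
In check: no.
Legal moves for White: Kf4, Kd4, Kf3, Ke3, Kd3, Rxg2, Rh1, Rf1, Re1, Rd1+, Rc1, Rb1, Ra1.
White has 13 legal moves and is not in check → neither.

neither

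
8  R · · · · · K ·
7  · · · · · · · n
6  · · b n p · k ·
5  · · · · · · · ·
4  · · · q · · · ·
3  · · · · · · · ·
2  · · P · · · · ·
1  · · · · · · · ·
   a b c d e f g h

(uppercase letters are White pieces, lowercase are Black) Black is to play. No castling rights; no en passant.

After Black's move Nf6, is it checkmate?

no

After Nf6: white king on g8; in check: yes, from the black knight on f6.
White has 2 legal replies: Kh8, Kf8.
In check but a legal move exists → not checkmate.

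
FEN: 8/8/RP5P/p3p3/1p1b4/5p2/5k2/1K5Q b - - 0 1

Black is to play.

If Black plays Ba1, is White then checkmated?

After Ba1: white king on b1; in check: no.
White is not in check, so this cannot be checkmate.

no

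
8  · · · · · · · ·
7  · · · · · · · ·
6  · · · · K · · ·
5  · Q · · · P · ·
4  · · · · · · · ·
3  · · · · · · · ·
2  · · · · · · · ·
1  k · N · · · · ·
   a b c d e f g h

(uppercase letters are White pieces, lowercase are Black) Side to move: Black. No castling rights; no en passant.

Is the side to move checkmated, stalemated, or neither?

Black to move; black king on a1.
In check: no.
King squares — b1: attacked by Qb5; a2: attacked by Nc1; b2: attacked by Qb5.
Legal moves for Black: none.
Not in check and no legal moves → stalemate.

stalemate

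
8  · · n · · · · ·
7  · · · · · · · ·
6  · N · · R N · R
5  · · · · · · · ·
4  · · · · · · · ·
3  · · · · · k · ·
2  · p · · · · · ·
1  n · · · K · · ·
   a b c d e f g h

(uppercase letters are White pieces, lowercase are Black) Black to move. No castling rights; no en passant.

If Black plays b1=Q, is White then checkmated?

After b1=Q: white king on e1; in check: yes, from the black queen on b1.
White has 1 legal reply: Kd2.
In check but a legal move exists → not checkmate.

no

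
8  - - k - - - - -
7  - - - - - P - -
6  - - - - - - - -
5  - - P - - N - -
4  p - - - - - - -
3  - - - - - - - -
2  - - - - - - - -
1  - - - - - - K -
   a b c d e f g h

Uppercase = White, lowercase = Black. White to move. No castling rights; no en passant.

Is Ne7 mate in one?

no

After Ne7: black king on c8; in check: yes, from the white knight on e7.
Black has 5 legal replies: Kd8, Kb8, Kd7, Kc7, Kb7.
In check but a legal move exists → not checkmate.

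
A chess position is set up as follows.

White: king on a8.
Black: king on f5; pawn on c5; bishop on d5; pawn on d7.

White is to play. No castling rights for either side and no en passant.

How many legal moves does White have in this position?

2

White to move; king on a8.
In check: yes, from the black bishop on d5.
Legal moves: Kb8, Ka7.
Count: 2.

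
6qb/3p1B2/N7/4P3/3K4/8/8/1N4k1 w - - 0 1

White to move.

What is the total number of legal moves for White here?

23

White to move; king on d4.
In check: no.
Legal moves: Bxg8, Be8, Bg6, Be6, Bh5, Bd5, Bc4, Bb3, Ba2, Nb8, Nc7, Nc5, Nb4, Kd5, Kc5, Ke4, Kc4, Ke3, Kd3, Kc3, Nc3, Na3, Nd2.
Count: 23.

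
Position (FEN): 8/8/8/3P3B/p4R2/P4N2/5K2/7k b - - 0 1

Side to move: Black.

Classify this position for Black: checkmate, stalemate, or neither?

stalemate

Black to move; black king on h1.
In check: no.
King squares — g1: attacked by Kf2; g2: attacked by Kf2; h2: attacked by Nf3.
Legal moves for Black: none.
Not in check and no legal moves → stalemate.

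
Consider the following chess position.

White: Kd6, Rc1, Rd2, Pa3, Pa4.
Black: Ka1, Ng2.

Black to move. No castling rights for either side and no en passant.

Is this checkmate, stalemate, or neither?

checkmate

Black to move; black king on a1.
In check: yes, from the white rook on c1.
King squares — b1: attacked by Rc1; a2: attacked by Rd2; b2: attacked by Rd2.
Legal moves for Black: none.
In check with no legal moves → checkmate.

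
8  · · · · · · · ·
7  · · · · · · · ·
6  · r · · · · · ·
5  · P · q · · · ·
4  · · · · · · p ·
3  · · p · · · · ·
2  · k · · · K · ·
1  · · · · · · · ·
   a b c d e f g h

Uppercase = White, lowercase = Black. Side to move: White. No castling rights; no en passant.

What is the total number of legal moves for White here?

White to move; king on f2.
In check: no.
Legal moves: Kg3, Ke3, Ke2, Kg1, Kf1, Ke1.
Count: 6.

6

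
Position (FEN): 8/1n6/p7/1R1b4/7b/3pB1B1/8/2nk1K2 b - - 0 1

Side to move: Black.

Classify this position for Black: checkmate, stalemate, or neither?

neither

Black to move; black king on d1.
In check: no.
Legal moves for Black include: Nd8, Nd6, Nc5, Na5, Bg8, Bf7, Be6, Bc6, Be4, Bc4, Bf3, Bb3, Bg2+, Ba2, Bh1, Bd8, Be7, Bf6, ... (list truncated; more exist).
Black has legal moves and is not in check → neither.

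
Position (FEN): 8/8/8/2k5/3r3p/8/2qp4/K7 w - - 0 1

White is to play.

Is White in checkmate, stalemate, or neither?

stalemate

White to move; white king on a1.
In check: no.
King squares — b1: attacked by Qc2; a2: attacked by Qc2; b2: attacked by Qc2.
Legal moves for White: none.
Not in check and no legal moves → stalemate.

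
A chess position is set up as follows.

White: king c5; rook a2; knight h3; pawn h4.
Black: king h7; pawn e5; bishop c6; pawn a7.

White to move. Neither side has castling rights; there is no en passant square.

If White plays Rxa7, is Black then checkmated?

no

After Rxa7: black king on h7; in check: yes, from the white rook on a7.
Black has 6 legal replies: Kh8, Kg8, Kh6, Kg6, Bd7, Bb7.
In check but a legal move exists → not checkmate.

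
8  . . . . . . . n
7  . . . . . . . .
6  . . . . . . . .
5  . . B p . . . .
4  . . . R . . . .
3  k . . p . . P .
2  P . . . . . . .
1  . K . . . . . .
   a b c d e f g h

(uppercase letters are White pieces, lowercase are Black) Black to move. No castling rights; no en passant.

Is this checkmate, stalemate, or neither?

Black to move; black king on a3.
In check: yes, from the white bishop on c5.
King squares — a2: attacked by Kb1; b2: attacked by Kb1; b3: attacked by Pa2; a4: attacked by Rd4; b4: attacked by Rd4.
Legal moves for Black: none.
In check with no legal moves → checkmate.

checkmate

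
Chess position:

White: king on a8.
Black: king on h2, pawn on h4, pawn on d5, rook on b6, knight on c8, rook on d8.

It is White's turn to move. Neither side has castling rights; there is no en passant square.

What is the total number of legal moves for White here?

White to move; king on a8.
In check: no.
Legal moves: none.
Count: 0.

0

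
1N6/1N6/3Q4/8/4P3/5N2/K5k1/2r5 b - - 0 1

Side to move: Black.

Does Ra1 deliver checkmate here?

no

After Ra1: white king on a2; in check: yes, from the black rook on a1.
White has 3 legal replies: Kb3, Kb2, Kxa1.
In check but a legal move exists → not checkmate.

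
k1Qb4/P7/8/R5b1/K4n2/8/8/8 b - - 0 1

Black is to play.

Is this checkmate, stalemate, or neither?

checkmate

Black to move; black king on a8.
In check: yes, from the white queen on c8.
King squares — a7: attacked by Ra5; b7: attacked by Qc8; b8: attacked by Pa7.
Legal moves for Black: none.
In check with no legal moves → checkmate.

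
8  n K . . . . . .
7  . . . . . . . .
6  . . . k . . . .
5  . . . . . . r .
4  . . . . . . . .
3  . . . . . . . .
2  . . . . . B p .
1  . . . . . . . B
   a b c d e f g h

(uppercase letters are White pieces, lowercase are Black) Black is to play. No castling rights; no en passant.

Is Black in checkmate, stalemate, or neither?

neither

Black to move; black king on d6.
In check: no.
Legal moves for Black include: Nc7, Nb6, Ke7, Kd7, Ke6, Kc6, Ke5, Kd5, Rg8+, Rg7, Rg6, Rh5, Rf5, Re5, Rd5, Rc5, Rb5+, Ra5, ... (list truncated; more exist).
Black has legal moves and is not in check → neither.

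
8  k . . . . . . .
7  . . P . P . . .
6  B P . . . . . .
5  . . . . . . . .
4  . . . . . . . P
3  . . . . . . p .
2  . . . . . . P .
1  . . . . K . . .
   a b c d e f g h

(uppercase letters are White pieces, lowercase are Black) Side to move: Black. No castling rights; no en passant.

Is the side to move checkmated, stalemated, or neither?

Black to move; black king on a8.
In check: no.
King squares — a7: attacked by Pb6; b7: attacked by Ba6; b8: attacked by Pc7.
Legal moves for Black: none.
Not in check and no legal moves → stalemate.

stalemate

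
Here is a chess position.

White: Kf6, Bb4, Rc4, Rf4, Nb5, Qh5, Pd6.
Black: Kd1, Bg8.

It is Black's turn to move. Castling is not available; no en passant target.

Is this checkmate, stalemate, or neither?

checkmate

Black to move; black king on d1.
In check: yes, from the white queen on h5.
King squares — c1: attacked by Rc4; e1: attacked by Bb4; c2: attacked by Rc4; d2: attacked by Bb4; e2: attacked by Qh5.
Legal moves for Black: none.
In check with no legal moves → checkmate.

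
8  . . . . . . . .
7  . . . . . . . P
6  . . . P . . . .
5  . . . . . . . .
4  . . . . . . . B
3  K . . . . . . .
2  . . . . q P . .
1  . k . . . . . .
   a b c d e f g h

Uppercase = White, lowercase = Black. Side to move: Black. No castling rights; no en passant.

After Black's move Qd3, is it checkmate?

no

After Qd3: white king on a3; in check: yes, from the black queen on d3.
White has 2 legal replies: Kb4, Ka4.
In check but a legal move exists → not checkmate.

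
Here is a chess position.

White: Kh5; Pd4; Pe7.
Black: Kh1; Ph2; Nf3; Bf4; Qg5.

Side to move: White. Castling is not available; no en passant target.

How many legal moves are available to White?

White to move; king on h5.
In check: yes, from the black queen on g5.
Legal moves: none.
Count: 0.

0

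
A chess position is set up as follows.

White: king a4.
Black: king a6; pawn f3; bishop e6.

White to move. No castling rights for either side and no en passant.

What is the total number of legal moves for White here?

White to move; king on a4.
In check: no.
Legal moves: Kb4, Ka3.
Count: 2.

2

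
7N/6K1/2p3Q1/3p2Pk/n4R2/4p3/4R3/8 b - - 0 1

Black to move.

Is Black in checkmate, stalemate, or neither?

checkmate

Black to move; black king on h5.
In check: yes, from the white queen on g6.
King squares — g4: attacked by Rf4; h4: attacked by Rf4; g5: attacked by Qg6; g6: attacked by Kg7; h6: attacked by Pg5.
Legal moves for Black: none.
In check with no legal moves → checkmate.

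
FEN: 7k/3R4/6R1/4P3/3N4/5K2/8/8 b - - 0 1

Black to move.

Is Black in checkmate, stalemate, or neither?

Black to move; black king on h8.
In check: no.
King squares — g7: attacked by Rg6; h7: attacked by Rd7; g8: attacked by Rg6.
Legal moves for Black: none.
Not in check and no legal moves → stalemate.

stalemate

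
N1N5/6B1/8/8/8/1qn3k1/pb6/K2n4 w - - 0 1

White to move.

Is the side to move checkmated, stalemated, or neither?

White to move; white king on a1.
In check: yes, from the black bishop on b2.
King squares — b1: attacked by Pa2; a2: attacked by Qb3; b2: attacked by Nd1.
Legal moves for White: none.
In check with no legal moves → checkmate.

checkmate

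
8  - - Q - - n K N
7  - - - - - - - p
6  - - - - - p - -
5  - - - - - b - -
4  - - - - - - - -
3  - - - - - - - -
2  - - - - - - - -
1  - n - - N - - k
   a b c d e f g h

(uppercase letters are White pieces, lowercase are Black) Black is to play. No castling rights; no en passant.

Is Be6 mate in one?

no

After Be6: white king on g8; in check: yes, from the black bishop on e6.
White has 4 legal replies: Kxf8, Kg7, Nf7, Qxe6.
In check but a legal move exists → not checkmate.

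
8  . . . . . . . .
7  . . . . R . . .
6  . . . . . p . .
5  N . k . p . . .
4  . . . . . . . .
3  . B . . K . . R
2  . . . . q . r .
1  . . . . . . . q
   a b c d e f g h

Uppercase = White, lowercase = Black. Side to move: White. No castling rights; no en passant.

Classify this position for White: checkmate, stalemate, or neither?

White to move; white king on e3.
In check: yes, from the black queen on e2.
King squares — d2: attacked by Qe2; e2: attacked by Rg2; f2: attacked by Qe2; d3: attacked by Qe2; f3: attacked by Qe2; d4: attacked by Kc5; e4: attacked by Qe2; f4: attacked by Pe5.
Legal moves for White: none.
In check with no legal moves → checkmate.

checkmate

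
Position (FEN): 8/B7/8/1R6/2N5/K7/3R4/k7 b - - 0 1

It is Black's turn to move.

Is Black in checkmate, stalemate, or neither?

stalemate

Black to move; black king on a1.
In check: no.
King squares — b1: attacked by Rb5; a2: attacked by Rd2; b2: attacked by Rd2.
Legal moves for Black: none.
Not in check and no legal moves → stalemate.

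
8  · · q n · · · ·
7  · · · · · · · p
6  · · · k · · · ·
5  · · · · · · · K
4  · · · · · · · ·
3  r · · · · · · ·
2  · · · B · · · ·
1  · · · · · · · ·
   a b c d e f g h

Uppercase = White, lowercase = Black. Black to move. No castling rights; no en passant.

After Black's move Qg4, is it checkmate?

After Qg4: white king on h5; in check: yes, from the black queen on g4.
White has 2 legal replies: Kh6, Kxg4.
In check but a legal move exists → not checkmate.

no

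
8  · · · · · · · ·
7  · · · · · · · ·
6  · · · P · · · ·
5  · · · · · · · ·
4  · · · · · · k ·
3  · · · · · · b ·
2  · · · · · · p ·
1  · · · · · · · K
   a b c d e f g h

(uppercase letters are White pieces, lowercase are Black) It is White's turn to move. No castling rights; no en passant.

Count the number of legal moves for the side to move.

White to move; king on h1.
In check: yes, from the black pawn on g2.
Legal moves: Kxg2, Kg1.
Count: 2.

2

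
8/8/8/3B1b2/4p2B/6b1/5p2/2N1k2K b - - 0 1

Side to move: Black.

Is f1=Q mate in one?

yes

After f1=Q: white king on h1; in check: yes, from the black queen on f1.
King squares — g1: attacked by Qf1; g2: attacked by Qf1; h2: attacked by Bg3.
White has no legal moves → checkmate.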